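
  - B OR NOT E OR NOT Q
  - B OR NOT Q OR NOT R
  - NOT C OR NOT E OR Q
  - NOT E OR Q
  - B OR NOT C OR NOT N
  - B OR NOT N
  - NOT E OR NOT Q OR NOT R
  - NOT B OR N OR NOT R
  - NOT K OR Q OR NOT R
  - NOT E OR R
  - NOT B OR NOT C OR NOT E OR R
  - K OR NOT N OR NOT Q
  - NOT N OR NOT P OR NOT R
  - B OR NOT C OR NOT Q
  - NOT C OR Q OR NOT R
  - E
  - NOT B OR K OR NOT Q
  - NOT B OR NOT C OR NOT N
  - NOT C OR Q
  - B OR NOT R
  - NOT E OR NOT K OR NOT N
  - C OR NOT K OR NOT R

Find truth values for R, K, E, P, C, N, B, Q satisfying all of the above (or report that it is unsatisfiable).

Unsatisfiable

Case R = True:
  (E) forces E = True.
  (NOT E OR Q) forces Q = True.
  Clause (NOT E OR NOT Q OR NOT R) is falsified — contradiction.
Case R = False:
  (NOT E OR R) forces E = False.
  Clause (E) is falsified — contradiction.
Both cases fail, so the formula is unsatisfiable.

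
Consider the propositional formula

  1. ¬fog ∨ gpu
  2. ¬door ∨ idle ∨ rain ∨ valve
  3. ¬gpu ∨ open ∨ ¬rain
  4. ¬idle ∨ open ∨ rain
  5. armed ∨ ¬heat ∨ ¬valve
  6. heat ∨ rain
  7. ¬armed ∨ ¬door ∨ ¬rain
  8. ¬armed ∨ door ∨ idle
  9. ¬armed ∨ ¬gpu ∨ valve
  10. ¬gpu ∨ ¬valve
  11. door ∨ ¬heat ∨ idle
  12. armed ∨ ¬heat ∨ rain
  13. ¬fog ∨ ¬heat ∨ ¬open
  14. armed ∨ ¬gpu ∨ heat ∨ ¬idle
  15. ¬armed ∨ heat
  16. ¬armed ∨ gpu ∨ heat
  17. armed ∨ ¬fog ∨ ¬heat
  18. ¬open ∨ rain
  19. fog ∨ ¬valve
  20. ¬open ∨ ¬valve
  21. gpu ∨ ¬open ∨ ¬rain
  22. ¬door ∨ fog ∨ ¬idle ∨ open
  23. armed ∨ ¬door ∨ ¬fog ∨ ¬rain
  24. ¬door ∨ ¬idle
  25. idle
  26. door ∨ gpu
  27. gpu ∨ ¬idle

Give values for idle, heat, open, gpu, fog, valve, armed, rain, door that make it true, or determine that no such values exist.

idle = True, heat = True, open = True, gpu = True, fog = False, valve = False, armed = False, rain = True, door = False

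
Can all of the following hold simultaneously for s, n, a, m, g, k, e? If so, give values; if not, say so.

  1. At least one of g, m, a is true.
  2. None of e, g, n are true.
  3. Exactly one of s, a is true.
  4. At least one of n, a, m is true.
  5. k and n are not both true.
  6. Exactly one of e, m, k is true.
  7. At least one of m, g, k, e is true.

s=F, n=F, a=T, m=F, g=F, k=T, e=F

  (1) {g, m, a}: 1 true — at least one ✓
  (2) {e, g, n}: 0 true — none ✓
  (3) {s, a}: 1 true — exactly one ✓
  (4) {n, a, m}: 1 true — at least one ✓
  (5) k=T, n=F — not both ✓
  (6) {e, m, k}: 1 true — exactly one ✓
  (7) {m, g, k, e}: 1 true — at least one ✓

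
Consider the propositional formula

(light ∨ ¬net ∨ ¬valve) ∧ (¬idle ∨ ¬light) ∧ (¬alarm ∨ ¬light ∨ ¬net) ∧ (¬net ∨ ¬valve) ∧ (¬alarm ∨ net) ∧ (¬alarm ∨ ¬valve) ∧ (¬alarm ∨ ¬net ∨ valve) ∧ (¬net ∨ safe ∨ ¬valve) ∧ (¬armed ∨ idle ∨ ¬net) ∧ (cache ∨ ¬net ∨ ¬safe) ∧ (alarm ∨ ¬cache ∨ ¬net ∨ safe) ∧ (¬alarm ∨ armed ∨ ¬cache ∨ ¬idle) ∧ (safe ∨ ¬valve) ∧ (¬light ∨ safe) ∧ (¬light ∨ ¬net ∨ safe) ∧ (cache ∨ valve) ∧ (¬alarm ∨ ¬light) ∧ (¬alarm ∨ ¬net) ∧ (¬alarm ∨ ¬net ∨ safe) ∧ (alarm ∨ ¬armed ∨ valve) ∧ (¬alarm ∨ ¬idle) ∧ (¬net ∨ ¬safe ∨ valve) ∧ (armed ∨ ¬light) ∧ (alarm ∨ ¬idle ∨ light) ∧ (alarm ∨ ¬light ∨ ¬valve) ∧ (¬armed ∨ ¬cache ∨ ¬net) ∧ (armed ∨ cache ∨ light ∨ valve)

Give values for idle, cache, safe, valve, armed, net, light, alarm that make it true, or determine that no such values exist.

idle = False; cache = True; safe = True; valve = False; armed = False; net = False; light = False; alarm = False

Try idle = True:
  (¬idle ∨ ¬light) forces light = False.
  (¬alarm ∨ ¬idle) forces alarm = False.
  clause (alarm ∨ ¬idle ∨ light) is falsified — backtrack.
So idle = False.
Set cache = True.
Set safe = True.
Set valve = False.
  then (¬net ∨ ¬safe ∨ valve) forces net = False.
  then (¬alarm ∨ net) forces alarm = False.
  then (alarm ∨ ¬armed ∨ valve) forces armed = False.
  then (armed ∨ ¬light) forces light = False.
All clauses satisfied.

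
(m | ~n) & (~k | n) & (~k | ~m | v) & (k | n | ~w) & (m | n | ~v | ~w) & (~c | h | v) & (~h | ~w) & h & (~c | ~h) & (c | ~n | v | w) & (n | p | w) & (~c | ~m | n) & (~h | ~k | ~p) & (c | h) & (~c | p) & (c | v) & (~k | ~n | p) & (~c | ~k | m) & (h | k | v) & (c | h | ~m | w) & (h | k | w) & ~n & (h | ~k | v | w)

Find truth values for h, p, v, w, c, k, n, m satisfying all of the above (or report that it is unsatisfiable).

h=T, p=T, v=T, w=F, c=F, k=F, n=F, m=T

Unit clause (h) forces h = True.
In (~c | ~h) only ~c is left, so c = False.
In (c | v) only v is left, so v = True.
Unit clause (~n) forces n = False.
In (~k | n) only ~k is left, so k = False.
In (k | n | ~w) only ~w is left, so w = False.
In (n | p | w) only p is left, so p = True.
Set m = True.
All clauses satisfied.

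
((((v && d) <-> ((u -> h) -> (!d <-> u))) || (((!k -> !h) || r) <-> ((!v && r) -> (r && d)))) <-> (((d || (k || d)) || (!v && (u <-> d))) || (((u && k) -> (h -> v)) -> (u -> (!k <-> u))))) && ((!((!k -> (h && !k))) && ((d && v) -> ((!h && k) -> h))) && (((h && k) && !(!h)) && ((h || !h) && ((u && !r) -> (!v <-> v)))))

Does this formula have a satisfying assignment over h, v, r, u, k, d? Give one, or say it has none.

Case k = True: the conjunct !((!k -> (h && !k))) becomes !((False -> False)) = False.
Case k = False: the conjunct k is False.
Both cases fail — unsatisfiable.

Unsatisfiable — no assignment works.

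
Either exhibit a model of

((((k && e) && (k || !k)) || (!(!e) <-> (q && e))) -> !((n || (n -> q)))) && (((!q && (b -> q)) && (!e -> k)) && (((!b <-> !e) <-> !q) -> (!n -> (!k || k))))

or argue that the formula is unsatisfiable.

e = True, b = False, n = True, q = False, k = False

  (((k && e) && (k || !k)) || (!(!e) <-> (q && e))) -> !((n || (n -> q))) = True
    ((k && e) && (k || !k)) || (!(!e) <-> (q && e)) = False
      (k && e) && (k || !k) = False
        k && e = False
        k || !k = True
          !k = True
      !(!e) <-> (q && e) = False
        !(!e) = True
          !e = False
        q && e = False
    !((n || (n -> q))) = False
      n || (n -> q) = True
        n -> q = False
  ((!q && (b -> q)) && (!e -> k)) && (((!b <-> !e) <-> !q) -> (!n -> (!k || k))) = True
    (!q && (b -> q)) && (!e -> k) = True
      !q && (b -> q) = True
        !q = True
        b -> q = True
      !e -> k = True
        !e = False
    ((!b <-> !e) <-> !q) -> (!n -> (!k || k)) = True
      (!b <-> !e) <-> !q = False
        !b <-> !e = False
          !b = True
          !e = False
        !q = True
      !n -> (!k || k) = True
        !n = False
        !k || k = True
          !k = True
Both conjuncts True, so the formula holds.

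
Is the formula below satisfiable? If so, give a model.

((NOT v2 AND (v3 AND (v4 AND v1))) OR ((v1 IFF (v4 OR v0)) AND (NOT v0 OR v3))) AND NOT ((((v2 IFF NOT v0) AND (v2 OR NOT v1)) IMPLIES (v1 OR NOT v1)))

UNSATISFIABLE

The conjunct NOT ((((v2 IFF NOT v0) AND (v2 OR NOT v1)) IMPLIES (v1 OR NOT v1))) is unsatisfiable on its own:
  v0=F, v1=F, v2=F: evaluates to False.
  v0=F, v1=F, v2=T: evaluates to False.
  v0=F, v1=T, v2=F: evaluates to False.
  v0=F, v1=T, v2=T: evaluates to False.
  v0=T, v1=F, v2=F: evaluates to False.
  v0=T, v1=F, v2=T: evaluates to False.
  v0=T, v1=T, v2=F: evaluates to False.
  v0=T, v1=T, v2=T: evaluates to False.
So the whole conjunction is unsatisfiable.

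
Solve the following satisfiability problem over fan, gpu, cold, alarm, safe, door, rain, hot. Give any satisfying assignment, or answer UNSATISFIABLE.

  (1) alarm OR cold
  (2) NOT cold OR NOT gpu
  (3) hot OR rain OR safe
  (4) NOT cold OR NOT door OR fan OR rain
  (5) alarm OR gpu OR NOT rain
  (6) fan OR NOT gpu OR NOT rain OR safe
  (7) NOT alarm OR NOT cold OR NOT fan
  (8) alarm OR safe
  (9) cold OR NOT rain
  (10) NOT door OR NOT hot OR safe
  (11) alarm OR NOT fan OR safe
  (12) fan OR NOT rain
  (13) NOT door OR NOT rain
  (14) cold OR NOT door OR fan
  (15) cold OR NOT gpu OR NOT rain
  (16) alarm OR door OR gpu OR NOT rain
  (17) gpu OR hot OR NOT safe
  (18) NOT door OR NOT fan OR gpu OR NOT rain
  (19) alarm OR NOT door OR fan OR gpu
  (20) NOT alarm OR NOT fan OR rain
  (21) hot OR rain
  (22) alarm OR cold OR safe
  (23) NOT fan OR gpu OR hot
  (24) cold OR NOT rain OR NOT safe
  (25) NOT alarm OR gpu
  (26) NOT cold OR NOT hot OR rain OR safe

fan = True; gpu = False; cold = True; alarm = False; safe = True; door = True; rain = False; hot = True

Set fan = True.
Try gpu = True:
  (NOT cold OR NOT gpu) forces cold = False.
  (alarm OR cold) forces alarm = True.
  (cold OR NOT rain) forces rain = False.
  clause (NOT alarm OR NOT fan OR rain) is falsified — backtrack.
So gpu = False.
  then (NOT fan OR gpu OR hot) forces hot = True.
  then (NOT alarm OR gpu) forces alarm = False.
  then (alarm OR cold) forces cold = True.
  then (alarm OR gpu OR NOT rain) forces rain = False.
  then (alarm OR safe) forces safe = True.
Set door = True.
All clauses satisfied.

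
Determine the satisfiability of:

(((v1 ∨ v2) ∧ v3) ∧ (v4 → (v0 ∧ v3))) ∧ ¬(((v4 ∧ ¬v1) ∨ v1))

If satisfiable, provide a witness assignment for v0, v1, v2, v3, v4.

v0 = True, v1 = False, v2 = True, v3 = True, v4 = False

  ((v1 ∨ v2) ∧ v3) ∧ (v4 → (v0 ∧ v3)) = True
    (v1 ∨ v2) ∧ v3 = True
      v1 ∨ v2 = True
    v4 → (v0 ∧ v3) = True
      v0 ∧ v3 = True
  ¬(((v4 ∧ ¬v1) ∨ v1)) = True
    (v4 ∧ ¬v1) ∨ v1 = False
      v4 ∧ ¬v1 = False
        ¬v1 = True
Both conjuncts True, so the formula holds.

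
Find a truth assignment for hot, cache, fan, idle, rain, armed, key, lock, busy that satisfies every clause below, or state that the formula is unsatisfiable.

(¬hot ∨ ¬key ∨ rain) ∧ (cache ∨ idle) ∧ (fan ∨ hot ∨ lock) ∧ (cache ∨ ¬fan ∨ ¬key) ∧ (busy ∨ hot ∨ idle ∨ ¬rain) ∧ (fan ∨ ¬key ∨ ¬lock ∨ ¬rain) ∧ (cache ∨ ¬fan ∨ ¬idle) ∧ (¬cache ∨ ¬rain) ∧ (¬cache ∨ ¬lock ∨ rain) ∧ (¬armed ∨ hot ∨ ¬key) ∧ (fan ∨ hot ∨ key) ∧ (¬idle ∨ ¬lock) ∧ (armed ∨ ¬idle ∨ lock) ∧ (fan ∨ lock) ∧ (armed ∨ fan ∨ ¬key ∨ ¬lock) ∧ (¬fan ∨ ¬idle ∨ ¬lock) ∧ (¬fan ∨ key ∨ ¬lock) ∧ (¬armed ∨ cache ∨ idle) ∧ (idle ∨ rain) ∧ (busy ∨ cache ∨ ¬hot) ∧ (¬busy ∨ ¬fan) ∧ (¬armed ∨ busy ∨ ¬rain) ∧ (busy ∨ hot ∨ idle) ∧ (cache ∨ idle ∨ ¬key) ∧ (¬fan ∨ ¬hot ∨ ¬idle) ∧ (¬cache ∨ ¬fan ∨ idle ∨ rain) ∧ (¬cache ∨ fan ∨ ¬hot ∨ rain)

Set hot = False.
Set cache = True.
  then (¬cache ∨ ¬rain) forces rain = False.
  then (¬cache ∨ ¬lock ∨ rain) forces lock = False.
  then (fan ∨ lock) forces fan = True.
  then (idle ∨ rain) forces idle = True.
  then (¬busy ∨ ¬fan) forces busy = False.
  then (armed ∨ ¬idle ∨ lock) forces armed = True.
  then (¬armed ∨ hot ∨ ¬key) forces key = False.
All clauses satisfied.

hot = False, cache = True, fan = True, idle = True, rain = False, armed = True, key = False, lock = False, busy = False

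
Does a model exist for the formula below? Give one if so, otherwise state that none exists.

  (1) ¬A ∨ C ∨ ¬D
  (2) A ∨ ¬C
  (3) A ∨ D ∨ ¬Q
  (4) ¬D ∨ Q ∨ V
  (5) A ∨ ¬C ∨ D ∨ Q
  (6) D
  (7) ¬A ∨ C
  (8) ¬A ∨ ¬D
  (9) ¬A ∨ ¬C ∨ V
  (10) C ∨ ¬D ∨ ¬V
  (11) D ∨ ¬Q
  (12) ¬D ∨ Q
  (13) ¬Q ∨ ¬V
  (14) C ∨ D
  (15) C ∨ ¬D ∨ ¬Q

No satisfying assignment exists.

Case Q = True:
  (D) forces D = True.
  (¬A ∨ ¬D) forces A = False.
  (A ∨ ¬C) forces C = False.
  Clause (C ∨ ¬D ∨ ¬Q) is falsified — contradiction.
Case Q = False:
  (D) forces D = True.
  Clause (¬D ∨ Q) is falsified — contradiction.
Both cases fail, so the formula is unsatisfiable.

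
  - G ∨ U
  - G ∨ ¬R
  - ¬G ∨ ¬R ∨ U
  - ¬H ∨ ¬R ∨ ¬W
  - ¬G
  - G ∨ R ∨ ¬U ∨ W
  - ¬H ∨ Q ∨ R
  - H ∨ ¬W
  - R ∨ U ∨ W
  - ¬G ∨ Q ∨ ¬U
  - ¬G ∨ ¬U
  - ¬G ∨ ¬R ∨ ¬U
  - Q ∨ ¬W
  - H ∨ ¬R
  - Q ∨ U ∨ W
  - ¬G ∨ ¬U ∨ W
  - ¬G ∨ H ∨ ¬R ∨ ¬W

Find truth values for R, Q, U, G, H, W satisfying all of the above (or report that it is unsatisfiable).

R = False; Q = True; U = True; G = False; H = True; W = True

Unit clause (¬G) forces G = False.
In (G ∨ U) only U is left, so U = True.
In (G ∨ ¬R) only ¬R is left, so R = False.
In (G ∨ R ∨ ¬U ∨ W) only W is left, so W = True.
In (H ∨ ¬W) only H is left, so H = True.
In (Q ∨ ¬W) only Q is left, so Q = True.
All clauses satisfied.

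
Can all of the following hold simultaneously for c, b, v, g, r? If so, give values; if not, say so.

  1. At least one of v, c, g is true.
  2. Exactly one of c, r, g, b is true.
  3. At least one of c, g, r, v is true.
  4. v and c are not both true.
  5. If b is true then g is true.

c=F; b=F; v=F; g=T; r=F

  (1) {v, c, g}: 1 true — at least one ✓
  (2) {c, r, g, b}: 1 true — exactly one ✓
  (3) {c, g, r, v}: 1 true — at least one ✓
  (4) v=F, c=F — not both ✓
  (5) b=F ⇒ g: vacuous ✓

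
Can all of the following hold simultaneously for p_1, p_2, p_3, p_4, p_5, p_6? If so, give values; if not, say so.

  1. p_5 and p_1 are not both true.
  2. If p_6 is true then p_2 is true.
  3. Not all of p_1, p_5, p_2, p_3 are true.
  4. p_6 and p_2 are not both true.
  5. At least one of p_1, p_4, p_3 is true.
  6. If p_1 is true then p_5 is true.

p_1=F, p_2=F, p_3=T, p_4=F, p_5=T, p_6=F

  (1) p_5=T, p_1=F — not both ✓
  (2) p_6=F ⇒ p_2: vacuous ✓
  (3) {p_1, p_5, p_2, p_3}: 2/4 true — not all ✓
  (4) p_6=F, p_2=F — not both ✓
  (5) {p_1, p_4, p_3}: 1 true — at least one ✓
  (6) p_1=F ⇒ p_5: vacuous ✓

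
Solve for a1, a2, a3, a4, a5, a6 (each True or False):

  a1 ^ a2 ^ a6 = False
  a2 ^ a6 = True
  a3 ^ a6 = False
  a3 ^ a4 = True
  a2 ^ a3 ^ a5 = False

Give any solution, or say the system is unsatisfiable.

a1 = True; a2 = False; a3 = True; a4 = False; a5 = True; a6 = True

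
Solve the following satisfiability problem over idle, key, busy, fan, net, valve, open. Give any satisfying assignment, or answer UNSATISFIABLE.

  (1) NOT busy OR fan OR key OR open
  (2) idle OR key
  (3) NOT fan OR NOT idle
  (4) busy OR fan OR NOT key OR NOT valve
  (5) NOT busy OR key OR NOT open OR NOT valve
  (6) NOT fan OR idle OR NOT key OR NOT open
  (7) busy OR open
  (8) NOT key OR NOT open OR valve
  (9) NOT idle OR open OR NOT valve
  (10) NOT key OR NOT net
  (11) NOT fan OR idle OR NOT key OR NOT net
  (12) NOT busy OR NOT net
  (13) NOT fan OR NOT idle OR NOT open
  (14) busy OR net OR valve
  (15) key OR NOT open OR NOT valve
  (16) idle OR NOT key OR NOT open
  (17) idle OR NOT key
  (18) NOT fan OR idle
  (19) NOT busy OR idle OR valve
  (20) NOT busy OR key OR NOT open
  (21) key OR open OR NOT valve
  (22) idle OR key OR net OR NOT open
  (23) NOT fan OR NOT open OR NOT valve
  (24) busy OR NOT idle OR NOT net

Try idle = False:
  (idle OR key) forces key = True.
  clause (idle OR NOT key) is falsified — backtrack.
So idle = True.
  then (NOT fan OR NOT idle) forces fan = False.
Set key = True.
  then (NOT key OR NOT net) forces net = False.
Try busy = False:
  (busy OR fan OR NOT key OR NOT valve) forces valve = False.
  clause (busy OR net OR valve) is falsified — backtrack.
So busy = True.
Set valve = False.
  then (NOT key OR NOT open OR valve) forces open = False.
All clauses satisfied.

idle=T; key=T; busy=T; fan=F; net=F; valve=F; open=F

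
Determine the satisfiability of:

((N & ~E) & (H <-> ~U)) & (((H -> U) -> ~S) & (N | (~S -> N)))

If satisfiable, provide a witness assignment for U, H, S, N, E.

U=T; H=F; S=F; N=T; E=F

  (N & ~E) & (H <-> ~U) = True
    N & ~E = True
      ~E = True
    H <-> ~U = True
      ~U = False
  ((H -> U) -> ~S) & (N | (~S -> N)) = True
    (H -> U) -> ~S = True
      H -> U = True
      ~S = True
    N | (~S -> N) = True
      ~S -> N = True
        ~S = True
Both conjuncts True, so the formula holds.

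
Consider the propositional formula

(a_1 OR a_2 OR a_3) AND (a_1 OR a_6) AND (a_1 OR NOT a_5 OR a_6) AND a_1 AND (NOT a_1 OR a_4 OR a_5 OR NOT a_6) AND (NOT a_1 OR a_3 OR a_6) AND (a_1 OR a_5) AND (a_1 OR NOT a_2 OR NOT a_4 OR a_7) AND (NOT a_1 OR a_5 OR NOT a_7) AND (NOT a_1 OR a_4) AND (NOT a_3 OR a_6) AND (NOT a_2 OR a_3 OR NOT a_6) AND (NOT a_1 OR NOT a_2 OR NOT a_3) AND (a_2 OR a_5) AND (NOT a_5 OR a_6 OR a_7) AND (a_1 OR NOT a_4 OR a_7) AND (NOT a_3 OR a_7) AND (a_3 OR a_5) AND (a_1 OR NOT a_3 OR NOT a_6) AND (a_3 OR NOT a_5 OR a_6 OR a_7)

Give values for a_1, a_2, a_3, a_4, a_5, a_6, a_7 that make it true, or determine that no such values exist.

Unit clause (a_1) forces a_1 = True.
In (NOT a_1 OR a_4) only a_4 is left, so a_4 = True.
Try a_2 = True:
  (NOT a_1 OR NOT a_2 OR NOT a_3) forces a_3 = False.
  (NOT a_1 OR a_3 OR a_6) forces a_6 = True.
  clause (NOT a_2 OR a_3 OR NOT a_6) is falsified — backtrack.
So a_2 = False.
  then (a_2 OR a_5) forces a_5 = True.
Set a_3 = True.
  then (NOT a_3 OR a_6) forces a_6 = True.
  then (NOT a_3 OR a_7) forces a_7 = True.
All clauses satisfied.

a_1 = True, a_2 = False, a_3 = True, a_4 = True, a_5 = True, a_6 = True, a_7 = True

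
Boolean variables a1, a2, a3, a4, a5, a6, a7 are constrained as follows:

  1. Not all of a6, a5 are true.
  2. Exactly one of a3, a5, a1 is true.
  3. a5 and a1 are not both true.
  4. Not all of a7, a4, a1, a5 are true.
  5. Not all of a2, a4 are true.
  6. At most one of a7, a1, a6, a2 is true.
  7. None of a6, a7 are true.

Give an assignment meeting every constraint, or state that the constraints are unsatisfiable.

a1 = True, a2 = False, a3 = False, a4 = False, a5 = False, a6 = False, a7 = False

  (1) {a6, a5}: 0/2 true — not all ✓
  (2) {a3, a5, a1}: 1 true — exactly one ✓
  (3) a5=F, a1=T — not both ✓
  (4) {a7, a4, a1, a5}: 1/4 true — not all ✓
  (5) {a2, a4}: 0/2 true — not all ✓
  (6) {a7, a1, a6, a2}: 1 true — at most one ✓
  (7) {a6, a7}: 0 true — none ✓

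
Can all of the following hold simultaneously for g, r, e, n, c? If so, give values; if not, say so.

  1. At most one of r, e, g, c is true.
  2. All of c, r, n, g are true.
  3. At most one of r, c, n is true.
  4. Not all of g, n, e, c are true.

Case n = True:
  (2) forces c = True.
  Constraint (3) is violated (c=T, n=T) — contradiction.
Case n = False:
  Constraint (2) is violated (n=F) — contradiction.
Both cases fail — unsatisfiable.

UNSATISFIABLE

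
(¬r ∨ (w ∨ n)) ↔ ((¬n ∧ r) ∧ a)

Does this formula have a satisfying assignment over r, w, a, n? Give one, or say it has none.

r = True, w = False, a = False, n = False

  (¬r ∨ (w ∨ n)) ↔ ((¬n ∧ r) ∧ a) = True
    ¬r ∨ (w ∨ n) = False
      ¬r = False
      w ∨ n = False
    (¬n ∧ r) ∧ a = False
      ¬n ∧ r = True
        ¬n = True
The formula evaluates to True.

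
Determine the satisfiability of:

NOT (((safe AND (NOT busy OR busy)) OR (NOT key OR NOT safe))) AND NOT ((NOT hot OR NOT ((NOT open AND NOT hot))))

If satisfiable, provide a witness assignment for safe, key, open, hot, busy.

No satisfying assignment exists.

The conjunct NOT (((safe AND (NOT busy OR busy)) OR (NOT key OR NOT safe))) is unsatisfiable on its own:
  safe=F, key=F, busy=F: evaluates to False.
  safe=F, key=F, busy=T: evaluates to False.
  safe=F, key=T, busy=F: evaluates to False.
  safe=F, key=T, busy=T: evaluates to False.
  safe=T, key=F, busy=F: evaluates to False.
  safe=T, key=F, busy=T: evaluates to False.
  safe=T, key=T, busy=F: evaluates to False.
  safe=T, key=T, busy=T: evaluates to False.
So the whole conjunction is unsatisfiable.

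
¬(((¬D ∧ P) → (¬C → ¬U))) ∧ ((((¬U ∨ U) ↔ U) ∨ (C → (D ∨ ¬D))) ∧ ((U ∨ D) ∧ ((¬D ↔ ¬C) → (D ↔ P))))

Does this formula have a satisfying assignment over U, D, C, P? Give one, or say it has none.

Case D = True: the conjunct ¬(((¬D ∧ P) → (¬C → ¬U))) becomes ¬((False → (¬C → ¬U))) = False.
Case D = False: the formula simplifies to ¬((P → (¬C → ¬U))) ∧ (U ∧ (¬C → ¬P)).
  U = True: simplifies to ¬((P → C)) ∧ (¬C → ¬P).
    P = True: simplifies to ¬C ∧ C.
      C = True: the conjunct ¬C is False.
      C = False: the conjunct C is False.
    P = False: the conjunct ¬((P → C)) becomes ¬((False → C)) = False.
  U = False: the conjunct ¬((P → (¬C → ¬U))) becomes ¬((P → True)) = False.
Both cases fail — unsatisfiable.

No satisfying assignment exists.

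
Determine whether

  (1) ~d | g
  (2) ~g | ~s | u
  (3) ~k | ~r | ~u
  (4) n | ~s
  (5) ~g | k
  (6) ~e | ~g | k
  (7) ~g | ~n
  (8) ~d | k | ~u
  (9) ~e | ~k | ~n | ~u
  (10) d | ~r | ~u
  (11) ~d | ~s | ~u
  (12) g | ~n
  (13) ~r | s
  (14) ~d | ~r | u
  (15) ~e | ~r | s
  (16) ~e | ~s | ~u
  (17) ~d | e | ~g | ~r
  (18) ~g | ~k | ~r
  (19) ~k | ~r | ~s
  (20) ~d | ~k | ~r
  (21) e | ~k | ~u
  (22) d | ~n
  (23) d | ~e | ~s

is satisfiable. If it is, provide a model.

Set d = False.
  then (d | ~n) forces n = False.
  then (n | ~s) forces s = False.
  then (~r | s) forces r = False.
Set g = False.
Set e = False.
Set u = False.
Set k = False.
All clauses satisfied.

d = False, n = False, g = False, e = False, s = False, r = False, u = False, k = False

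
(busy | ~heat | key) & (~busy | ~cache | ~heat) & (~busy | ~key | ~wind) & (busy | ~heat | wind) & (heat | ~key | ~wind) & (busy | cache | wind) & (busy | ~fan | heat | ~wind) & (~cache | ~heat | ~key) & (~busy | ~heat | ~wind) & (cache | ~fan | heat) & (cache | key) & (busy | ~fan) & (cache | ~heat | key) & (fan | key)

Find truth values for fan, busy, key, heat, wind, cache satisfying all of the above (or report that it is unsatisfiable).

fan = False, busy = True, key = True, heat = False, wind = False, cache = False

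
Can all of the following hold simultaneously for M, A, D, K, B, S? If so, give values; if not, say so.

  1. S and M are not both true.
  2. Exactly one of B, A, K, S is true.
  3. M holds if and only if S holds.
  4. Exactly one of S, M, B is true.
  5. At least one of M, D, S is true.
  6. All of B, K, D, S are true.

Case K = True:
  (2) with K=T forces B = False.
  Constraint (6) is violated (B=F) — contradiction.
Case K = False:
  Constraint (6) is violated (K=F) — contradiction.
Both cases fail — unsatisfiable.

Unsatisfiable — no assignment works.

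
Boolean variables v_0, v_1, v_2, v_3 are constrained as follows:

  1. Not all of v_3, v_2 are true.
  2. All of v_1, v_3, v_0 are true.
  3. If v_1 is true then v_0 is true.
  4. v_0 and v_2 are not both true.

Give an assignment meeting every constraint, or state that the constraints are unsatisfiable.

v_0=T; v_1=T; v_2=F; v_3=T

  (1) {v_3, v_2}: 1/2 true — not all ✓
  (2) {v_1, v_3, v_0}: all 3 true ✓
  (3) v_1=T ⇒ v_0: T ✓
  (4) v_0=T, v_2=F — not both ✓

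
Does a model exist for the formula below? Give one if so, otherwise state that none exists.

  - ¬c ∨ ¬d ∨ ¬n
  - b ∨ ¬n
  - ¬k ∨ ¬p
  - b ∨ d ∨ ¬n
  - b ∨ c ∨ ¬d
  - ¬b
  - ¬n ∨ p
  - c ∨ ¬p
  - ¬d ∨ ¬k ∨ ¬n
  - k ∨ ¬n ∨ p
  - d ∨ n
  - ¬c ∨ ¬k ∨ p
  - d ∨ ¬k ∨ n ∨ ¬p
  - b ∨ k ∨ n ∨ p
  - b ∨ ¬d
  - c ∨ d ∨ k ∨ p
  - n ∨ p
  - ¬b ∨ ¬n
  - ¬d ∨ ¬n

The formula is unsatisfiable.

Case b = True:
  Clause (¬b) is falsified — contradiction.
Case b = False:
  (b ∨ ¬n) forces n = False.
  (d ∨ n) forces d = True.
  Clause (b ∨ ¬d) is falsified — contradiction.
Both cases fail, so the formula is unsatisfiable.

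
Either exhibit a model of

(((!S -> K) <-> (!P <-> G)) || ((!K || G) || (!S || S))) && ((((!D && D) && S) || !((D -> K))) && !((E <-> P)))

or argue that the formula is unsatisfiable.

E=F, K=F, D=T, P=T, G=T, S=T

  ((!S -> K) <-> (!P <-> G)) || ((!K || G) || (!S || S)) = True
    (!S -> K) <-> (!P <-> G) = False
      !S -> K = True
        !S = False
      !P <-> G = False
        !P = False
    (!K || G) || (!S || S) = True
      !K || G = True
        !K = True
      !S || S = True
        !S = False
  (((!D && D) && S) || !((D -> K))) && !((E <-> P)) = True
    ((!D && D) && S) || !((D -> K)) = True
      (!D && D) && S = False
        !D && D = False
          !D = False
      !((D -> K)) = True
        D -> K = False
    !((E <-> P)) = True
      E <-> P = False
Both conjuncts True, so the formula holds.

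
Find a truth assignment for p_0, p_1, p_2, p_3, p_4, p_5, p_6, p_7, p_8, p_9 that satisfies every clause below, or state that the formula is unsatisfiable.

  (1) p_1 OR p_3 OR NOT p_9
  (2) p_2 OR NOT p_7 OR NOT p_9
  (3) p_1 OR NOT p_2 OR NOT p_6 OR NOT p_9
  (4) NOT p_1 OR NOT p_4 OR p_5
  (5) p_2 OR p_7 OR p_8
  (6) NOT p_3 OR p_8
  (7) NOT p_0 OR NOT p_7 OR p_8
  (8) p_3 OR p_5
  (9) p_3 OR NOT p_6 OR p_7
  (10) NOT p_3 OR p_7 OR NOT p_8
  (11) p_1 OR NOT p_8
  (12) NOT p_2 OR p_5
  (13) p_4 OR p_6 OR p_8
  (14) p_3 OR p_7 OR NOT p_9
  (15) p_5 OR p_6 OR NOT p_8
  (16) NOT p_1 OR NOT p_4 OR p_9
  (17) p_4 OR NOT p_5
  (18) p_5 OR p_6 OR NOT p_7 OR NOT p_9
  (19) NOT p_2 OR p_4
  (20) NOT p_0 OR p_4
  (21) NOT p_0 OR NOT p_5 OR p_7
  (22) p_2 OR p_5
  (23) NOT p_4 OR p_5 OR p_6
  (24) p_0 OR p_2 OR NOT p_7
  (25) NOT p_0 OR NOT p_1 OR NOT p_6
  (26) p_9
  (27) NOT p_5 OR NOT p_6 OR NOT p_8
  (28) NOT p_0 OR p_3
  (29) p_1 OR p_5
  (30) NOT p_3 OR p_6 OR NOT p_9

Unit clause (p_9) forces p_9 = True.
Set p_0 = False.
Try p_1 = False:
  (p_1 OR p_3 OR NOT p_9) forces p_3 = True.
  (NOT p_3 OR p_8) forces p_8 = True.
  clause (p_1 OR NOT p_8) is falsified — backtrack.
So p_1 = True.
Set p_2 = True.
  then (NOT p_2 OR p_5) forces p_5 = True.
  then (p_4 OR NOT p_5) forces p_4 = True.
Set p_3 = False.
  then (p_3 OR p_7 OR NOT p_9) forces p_7 = True.
Set p_6 = False.
Set p_8 = False.
All clauses satisfied.

p_0: False, p_1: True, p_2: True, p_3: False, p_4: True, p_5: True, p_6: False, p_7: True, p_8: False, p_9: True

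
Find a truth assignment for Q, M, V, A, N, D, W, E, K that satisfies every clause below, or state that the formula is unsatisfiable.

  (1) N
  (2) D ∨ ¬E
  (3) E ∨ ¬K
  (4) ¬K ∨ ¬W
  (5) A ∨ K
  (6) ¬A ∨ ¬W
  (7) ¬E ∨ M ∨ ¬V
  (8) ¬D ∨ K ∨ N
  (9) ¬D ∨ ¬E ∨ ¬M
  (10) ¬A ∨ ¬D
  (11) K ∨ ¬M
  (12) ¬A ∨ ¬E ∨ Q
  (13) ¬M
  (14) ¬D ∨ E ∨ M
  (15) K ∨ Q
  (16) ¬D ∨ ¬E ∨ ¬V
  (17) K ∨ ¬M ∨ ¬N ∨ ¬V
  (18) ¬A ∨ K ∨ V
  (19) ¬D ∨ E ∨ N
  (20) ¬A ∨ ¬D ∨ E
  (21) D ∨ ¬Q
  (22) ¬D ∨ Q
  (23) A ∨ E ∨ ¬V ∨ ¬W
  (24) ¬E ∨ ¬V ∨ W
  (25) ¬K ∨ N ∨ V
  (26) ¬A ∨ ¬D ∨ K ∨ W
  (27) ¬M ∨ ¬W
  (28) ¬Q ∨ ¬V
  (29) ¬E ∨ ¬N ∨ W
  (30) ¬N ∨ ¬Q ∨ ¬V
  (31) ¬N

Case N = True:
  Clause (¬N) is falsified — contradiction.
Case N = False:
  Clause (N) is falsified — contradiction.
Both cases fail, so the formula is unsatisfiable.

No satisfying assignment exists.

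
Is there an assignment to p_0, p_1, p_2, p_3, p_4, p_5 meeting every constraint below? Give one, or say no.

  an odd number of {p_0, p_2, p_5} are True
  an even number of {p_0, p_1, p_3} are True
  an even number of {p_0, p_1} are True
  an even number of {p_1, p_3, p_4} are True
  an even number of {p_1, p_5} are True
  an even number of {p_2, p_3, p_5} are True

p_0 = True, p_1 = True, p_2 = True, p_3 = False, p_4 = True, p_5 = True

{p_0, p_2, p_5}: 3 true → odd ✓
{p_0, p_1, p_3}: 2 true → even ✓
{p_0, p_1}: 2 true → even ✓
{p_1, p_3, p_4}: 2 true → even ✓
{p_1, p_5}: 2 true → even ✓
{p_2, p_3, p_5}: 2 true → even ✓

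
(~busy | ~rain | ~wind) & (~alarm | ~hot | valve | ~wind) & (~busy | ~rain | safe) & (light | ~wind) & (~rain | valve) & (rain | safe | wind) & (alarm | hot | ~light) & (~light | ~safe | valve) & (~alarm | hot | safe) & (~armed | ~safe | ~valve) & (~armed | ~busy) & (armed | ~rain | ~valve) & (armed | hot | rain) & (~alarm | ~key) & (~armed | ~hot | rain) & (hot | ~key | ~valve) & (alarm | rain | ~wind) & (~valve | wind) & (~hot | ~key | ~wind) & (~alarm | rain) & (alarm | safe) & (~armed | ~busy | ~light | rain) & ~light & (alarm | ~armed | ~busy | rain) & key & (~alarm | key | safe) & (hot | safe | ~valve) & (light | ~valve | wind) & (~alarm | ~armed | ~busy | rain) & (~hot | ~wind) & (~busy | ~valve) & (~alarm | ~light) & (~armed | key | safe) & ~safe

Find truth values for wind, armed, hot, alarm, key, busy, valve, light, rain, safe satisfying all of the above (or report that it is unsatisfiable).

Unsatisfiable

Case alarm = True:
  (~alarm | ~key) forces key = False.
  Clause (key) is falsified — contradiction.
Case alarm = False:
  (alarm | safe) forces safe = True.
  Clause (~safe) is falsified — contradiction.
Both cases fail, so the formula is unsatisfiable.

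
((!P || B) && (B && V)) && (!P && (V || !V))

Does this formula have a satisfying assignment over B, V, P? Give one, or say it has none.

B=T, V=T, P=F

  (!P || B) && (B && V) = True
    !P || B = True
      !P = True
    B && V = True
  !P && (V || !V) = True
    !P = True
    V || !V = True
      !V = False
Both conjuncts True, so the formula holds.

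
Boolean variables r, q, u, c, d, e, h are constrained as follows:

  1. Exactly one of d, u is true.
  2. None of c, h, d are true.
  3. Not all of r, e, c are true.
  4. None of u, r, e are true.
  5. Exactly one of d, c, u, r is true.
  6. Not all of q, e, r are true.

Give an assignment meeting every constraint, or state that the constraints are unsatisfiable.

UNSATISFIABLE

Case u = True:
  Constraint (4) is violated (u=T) — contradiction.
Case u = False:
  (1) with u=F forces d = True.
  Constraint (2) is violated (d=T) — contradiction.
Both cases fail — unsatisfiable.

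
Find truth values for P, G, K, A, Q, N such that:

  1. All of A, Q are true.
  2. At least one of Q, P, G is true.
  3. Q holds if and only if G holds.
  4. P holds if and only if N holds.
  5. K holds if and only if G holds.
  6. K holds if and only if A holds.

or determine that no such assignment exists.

P = True; G = True; K = True; A = True; Q = True; N = True

  (1) {A, Q}: all 2 true ✓
  (2) {Q, P, G}: 3 true — at least one ✓
  (3) Q=T, G=T — same ✓
  (4) P=T, N=T — same ✓
  (5) K=T, G=T — same ✓
  (6) K=T, A=T — same ✓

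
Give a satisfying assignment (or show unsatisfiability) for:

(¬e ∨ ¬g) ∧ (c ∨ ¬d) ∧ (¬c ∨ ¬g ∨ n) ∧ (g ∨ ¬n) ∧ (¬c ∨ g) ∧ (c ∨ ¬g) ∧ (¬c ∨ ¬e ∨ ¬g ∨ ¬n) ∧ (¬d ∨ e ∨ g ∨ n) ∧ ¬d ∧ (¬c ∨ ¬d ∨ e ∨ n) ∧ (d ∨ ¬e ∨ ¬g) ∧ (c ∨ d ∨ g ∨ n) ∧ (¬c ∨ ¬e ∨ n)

Unit clause (¬d) forces d = False.
Set n = True.
  then (g ∨ ¬n) forces g = True.
  then (c ∨ ¬g) forces c = True.
  then (¬c ∨ ¬e ∨ ¬g ∨ ¬n) forces e = False.
All clauses satisfied.

n=T, e=F, g=T, c=T, d=F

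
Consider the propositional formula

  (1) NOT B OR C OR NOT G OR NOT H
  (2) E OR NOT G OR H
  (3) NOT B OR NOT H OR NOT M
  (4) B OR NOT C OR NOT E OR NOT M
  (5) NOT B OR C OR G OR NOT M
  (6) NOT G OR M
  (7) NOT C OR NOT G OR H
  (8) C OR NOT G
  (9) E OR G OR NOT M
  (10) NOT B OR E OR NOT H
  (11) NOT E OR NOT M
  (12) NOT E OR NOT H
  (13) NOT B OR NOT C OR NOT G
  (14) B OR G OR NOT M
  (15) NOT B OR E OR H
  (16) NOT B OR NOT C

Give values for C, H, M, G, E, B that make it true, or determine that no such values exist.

C = True, H = True, M = True, G = True, E = False, B = False

Set C = True.
  then (NOT B OR NOT C) forces B = False.
Set H = True.
  then (NOT E OR NOT H) forces E = False.
Set M = True.
  then (E OR G OR NOT M) forces G = True.
All clauses satisfied.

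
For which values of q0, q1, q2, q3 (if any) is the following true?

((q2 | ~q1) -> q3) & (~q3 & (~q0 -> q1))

q0 = False, q1 = True, q2 = False, q3 = False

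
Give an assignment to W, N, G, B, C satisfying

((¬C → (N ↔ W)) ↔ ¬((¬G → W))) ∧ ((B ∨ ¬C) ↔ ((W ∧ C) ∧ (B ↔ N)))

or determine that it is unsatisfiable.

W = False, N = False, G = False, B = False, C = True

  (¬C → (N ↔ W)) ↔ ¬((¬G → W)) = True
    ¬C → (N ↔ W) = True
      ¬C = False
      N ↔ W = True
    ¬((¬G → W)) = True
      ¬G → W = False
        ¬G = True
  (B ∨ ¬C) ↔ ((W ∧ C) ∧ (B ↔ N)) = True
    B ∨ ¬C = False
      ¬C = False
    (W ∧ C) ∧ (B ↔ N) = False
      W ∧ C = False
      B ↔ N = True
Both conjuncts True, so the formula holds.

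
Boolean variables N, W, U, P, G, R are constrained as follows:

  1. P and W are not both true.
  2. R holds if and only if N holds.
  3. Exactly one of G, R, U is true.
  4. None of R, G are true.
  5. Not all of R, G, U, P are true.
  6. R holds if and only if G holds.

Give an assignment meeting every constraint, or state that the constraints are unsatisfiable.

N = False, W = False, U = True, P = False, G = False, R = False

  (1) P=F, W=F — not both ✓
  (2) R=F, N=F — same ✓
  (3) {G, R, U}: 1 true — exactly one ✓
  (4) {R, G}: 0 true — none ✓
  (5) {R, G, U, P}: 1/4 true — not all ✓
  (6) R=F, G=F — same ✓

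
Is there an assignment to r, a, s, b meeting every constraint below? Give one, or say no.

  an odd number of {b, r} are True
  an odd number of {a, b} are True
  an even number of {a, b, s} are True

r=T, a=T, s=T, b=F

{b, r}: 1 true → odd ✓
{a, b}: 1 true → odd ✓
{a, b, s}: 2 true → even ✓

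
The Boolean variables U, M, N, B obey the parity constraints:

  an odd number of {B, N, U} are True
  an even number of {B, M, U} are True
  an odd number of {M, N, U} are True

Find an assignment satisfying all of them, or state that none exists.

U = False, M = True, N = False, B = True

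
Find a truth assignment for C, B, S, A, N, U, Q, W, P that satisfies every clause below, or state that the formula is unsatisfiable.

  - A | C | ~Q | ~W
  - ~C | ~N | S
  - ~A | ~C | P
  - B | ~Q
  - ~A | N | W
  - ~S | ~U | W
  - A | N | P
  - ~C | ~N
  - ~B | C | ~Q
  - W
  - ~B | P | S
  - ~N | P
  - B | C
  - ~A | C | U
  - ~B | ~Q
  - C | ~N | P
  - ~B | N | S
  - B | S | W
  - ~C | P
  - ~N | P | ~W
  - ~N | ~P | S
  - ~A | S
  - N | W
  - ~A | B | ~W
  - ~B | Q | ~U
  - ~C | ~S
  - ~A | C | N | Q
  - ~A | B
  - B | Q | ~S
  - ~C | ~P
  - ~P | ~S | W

C=F, B=T, S=T, A=F, N=T, U=F, Q=F, W=T, P=T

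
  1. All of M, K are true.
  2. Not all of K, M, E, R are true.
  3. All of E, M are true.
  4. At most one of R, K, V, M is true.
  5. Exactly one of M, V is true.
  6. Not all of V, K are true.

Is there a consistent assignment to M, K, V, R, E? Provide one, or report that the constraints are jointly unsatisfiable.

Case M = True:
  (1) forces K = True.
  Constraint (4) is violated (K=T, M=T) — contradiction.
Case M = False:
  Constraint (1) is violated (M=F) — contradiction.
Both cases fail — unsatisfiable.

UNSATISFIABLE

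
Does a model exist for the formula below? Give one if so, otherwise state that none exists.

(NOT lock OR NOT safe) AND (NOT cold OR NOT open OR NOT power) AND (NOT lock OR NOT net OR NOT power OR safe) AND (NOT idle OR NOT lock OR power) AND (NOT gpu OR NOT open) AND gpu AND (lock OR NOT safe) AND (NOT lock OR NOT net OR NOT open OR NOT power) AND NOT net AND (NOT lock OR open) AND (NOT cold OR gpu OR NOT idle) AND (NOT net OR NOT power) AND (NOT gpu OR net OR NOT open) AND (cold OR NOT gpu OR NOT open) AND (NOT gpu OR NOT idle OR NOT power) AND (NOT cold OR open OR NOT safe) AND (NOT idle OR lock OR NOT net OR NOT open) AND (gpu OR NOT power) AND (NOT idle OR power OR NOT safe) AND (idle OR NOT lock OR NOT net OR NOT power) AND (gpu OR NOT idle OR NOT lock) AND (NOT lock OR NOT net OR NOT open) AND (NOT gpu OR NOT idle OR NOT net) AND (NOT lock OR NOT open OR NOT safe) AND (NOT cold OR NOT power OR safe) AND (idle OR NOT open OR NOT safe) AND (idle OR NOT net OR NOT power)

Unit clause (gpu) forces gpu = True.
Unit clause (NOT net) forces net = False.
In (NOT gpu OR net OR NOT open) only NOT open is left, so open = False.
In (NOT lock OR open) only NOT lock is left, so lock = False.
In (lock OR NOT safe) only NOT safe is left, so safe = False.
Set idle = False.
Set cold = False.
Set power = False.
All clauses satisfied.

safe = False; lock = False; net = False; idle = False; open = False; cold = False; power = False; gpu = True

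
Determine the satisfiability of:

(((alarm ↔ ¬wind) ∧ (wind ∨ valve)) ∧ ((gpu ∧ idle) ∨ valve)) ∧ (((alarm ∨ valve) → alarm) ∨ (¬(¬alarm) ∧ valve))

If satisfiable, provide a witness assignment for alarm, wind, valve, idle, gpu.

alarm=F; wind=T; valve=F; idle=T; gpu=T

  ((alarm ↔ ¬wind) ∧ (wind ∨ valve)) ∧ ((gpu ∧ idle) ∨ valve) = True
    (alarm ↔ ¬wind) ∧ (wind ∨ valve) = True
      alarm ↔ ¬wind = True
        ¬wind = False
      wind ∨ valve = True
    (gpu ∧ idle) ∨ valve = True
      gpu ∧ idle = True
  ((alarm ∨ valve) → alarm) ∨ (¬(¬alarm) ∧ valve) = True
    (alarm ∨ valve) → alarm = True
      alarm ∨ valve = False
    ¬(¬alarm) ∧ valve = False
      ¬(¬alarm) = False
        ¬alarm = True
Both conjuncts True, so the formula holds.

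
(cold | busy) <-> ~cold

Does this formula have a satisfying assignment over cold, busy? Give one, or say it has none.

cold=F, busy=T

  (cold | busy) <-> ~cold = True
    cold | busy = True
    ~cold = True
The formula evaluates to True.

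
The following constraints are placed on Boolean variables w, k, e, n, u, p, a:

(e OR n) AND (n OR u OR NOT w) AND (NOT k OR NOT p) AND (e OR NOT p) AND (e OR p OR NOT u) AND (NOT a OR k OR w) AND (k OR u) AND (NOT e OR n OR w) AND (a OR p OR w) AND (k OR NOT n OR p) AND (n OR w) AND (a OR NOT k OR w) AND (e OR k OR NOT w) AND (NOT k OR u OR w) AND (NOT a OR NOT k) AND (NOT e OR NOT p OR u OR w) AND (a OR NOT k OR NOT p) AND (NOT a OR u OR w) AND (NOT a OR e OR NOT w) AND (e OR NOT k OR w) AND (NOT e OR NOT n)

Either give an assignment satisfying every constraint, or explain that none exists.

w=T; k=T; e=F; n=T; u=F; p=F; a=F

Set w = True.
Set k = True.
  then (NOT k OR NOT p) forces p = False.
  then (NOT a OR NOT k) forces a = False.
Set e = False.
  then (e OR n) forces n = True.
  then (e OR p OR NOT u) forces u = False.
All clauses satisfied.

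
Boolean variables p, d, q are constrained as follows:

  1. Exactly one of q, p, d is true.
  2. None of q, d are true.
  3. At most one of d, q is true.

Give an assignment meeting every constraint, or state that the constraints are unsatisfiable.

p: True; d: False; q: False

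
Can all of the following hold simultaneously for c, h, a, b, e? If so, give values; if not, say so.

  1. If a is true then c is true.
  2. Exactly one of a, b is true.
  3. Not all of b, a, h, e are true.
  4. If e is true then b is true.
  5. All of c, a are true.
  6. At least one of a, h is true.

c: True, h: True, a: True, b: False, e: False

  (1) a=T ⇒ c: T ✓
  (2) {a, b}: 1 true — exactly one ✓
  (3) {b, a, h, e}: 2/4 true — not all ✓
  (4) e=F ⇒ b: vacuous ✓
  (5) {c, a}: all 2 true ✓
  (6) {a, h}: 2 true — at least one ✓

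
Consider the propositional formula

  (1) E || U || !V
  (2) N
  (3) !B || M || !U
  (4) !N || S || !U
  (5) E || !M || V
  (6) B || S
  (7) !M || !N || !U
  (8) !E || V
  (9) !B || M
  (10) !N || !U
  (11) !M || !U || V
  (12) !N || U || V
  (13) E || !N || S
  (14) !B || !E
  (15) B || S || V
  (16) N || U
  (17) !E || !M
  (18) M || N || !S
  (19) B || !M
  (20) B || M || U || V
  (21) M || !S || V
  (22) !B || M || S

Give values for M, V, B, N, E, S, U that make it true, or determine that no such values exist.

Unit clause (N) forces N = True.
In (!N || !U) only !U is left, so U = False.
In (!N || U || V) only V is left, so V = True.
In (E || U || !V) only E is left, so E = True.
In (!B || !E) only !B is left, so B = False.
In (!E || !M) only !M is left, so M = False.
In (B || S) only S is left, so S = True.
All clauses satisfied.

M: False, V: True, B: False, N: True, E: True, S: True, U: False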